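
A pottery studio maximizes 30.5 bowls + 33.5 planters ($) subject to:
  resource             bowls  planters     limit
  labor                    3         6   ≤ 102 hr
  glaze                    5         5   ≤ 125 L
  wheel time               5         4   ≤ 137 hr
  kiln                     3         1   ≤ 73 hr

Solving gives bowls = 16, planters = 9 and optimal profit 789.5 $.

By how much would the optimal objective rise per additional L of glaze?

5.5

Check each constraint at x*: labor 102/102 (tight); glaze 125/125 (tight); wheel time 116/137 (slack 21); kiln 57/73 (slack 16).
Slack constraints have shadow price 0 (complementary slackness).
The binding rows give the dual system: 3·y_labor + 5·y_glaze = 30.5 and 6·y_labor + 5·y_glaze = 33.5.
→ y_labor = 1 and y_glaze = 5.5.
Shadow price of glaze = 5.5.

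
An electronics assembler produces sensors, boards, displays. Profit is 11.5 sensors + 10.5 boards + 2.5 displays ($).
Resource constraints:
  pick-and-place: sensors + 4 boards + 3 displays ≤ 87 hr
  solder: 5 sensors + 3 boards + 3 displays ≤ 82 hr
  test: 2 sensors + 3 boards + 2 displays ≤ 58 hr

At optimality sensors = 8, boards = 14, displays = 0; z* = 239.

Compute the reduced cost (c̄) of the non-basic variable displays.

-6

Check each constraint at x*: pick-and-place 64/87 (slack 23); solder 82/82 (tight); test 58/58 (tight).
By complementary slackness, y = 0 for the non-binding constraint.
From A_Bᵀ y = c: 5·y_solder + 2·y_test = 11.5; 3·y_solder + 3·y_test = 10.5.
Solving: y_solder = 1.5, y_test = 2.
Reduced cost of displays: c₃ − yᵀa₃ = 2.5 − (1.5·3 + 2·2) = 2.5 − 8.5 = -6.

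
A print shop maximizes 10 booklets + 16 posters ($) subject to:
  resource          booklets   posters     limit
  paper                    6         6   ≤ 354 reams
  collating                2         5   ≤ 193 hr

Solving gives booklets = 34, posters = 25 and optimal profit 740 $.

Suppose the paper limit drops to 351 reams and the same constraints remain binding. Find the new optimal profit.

Check each constraint at x*: paper 354/354 (tight); collating 193/193 (tight).
From A_Bᵀ y = c: 6·y_paper + 2·y_collating = 10; 6·y_paper + 5·y_collating = 16.
Solving: y_paper = 1, y_collating = 2.
Δz = y_paper·Δb = 1 × (-3) = -3, so new z* = 740 − 3 = 737.

737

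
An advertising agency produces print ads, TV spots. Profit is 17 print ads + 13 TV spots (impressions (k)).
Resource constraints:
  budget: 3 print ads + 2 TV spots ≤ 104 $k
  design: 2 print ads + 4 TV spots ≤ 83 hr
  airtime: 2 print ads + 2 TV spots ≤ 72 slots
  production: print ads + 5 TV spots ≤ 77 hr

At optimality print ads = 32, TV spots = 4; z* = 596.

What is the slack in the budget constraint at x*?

0

budget used = 3·32 + 2·4 = 104; slack = 104 − 104 = 0.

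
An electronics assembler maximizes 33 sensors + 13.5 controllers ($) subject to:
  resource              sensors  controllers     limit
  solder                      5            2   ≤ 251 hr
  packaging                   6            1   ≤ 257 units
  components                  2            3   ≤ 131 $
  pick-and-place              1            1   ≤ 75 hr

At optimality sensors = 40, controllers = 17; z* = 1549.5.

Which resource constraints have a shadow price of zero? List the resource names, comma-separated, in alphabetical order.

pick-and-place, solder

solder: 234/251 (slack 17)
packaging: 257/257 (binding)
components: 131/131 (binding)
pick-and-place: 57/75 (slack 18)
By complementary slackness, a constraint with positive slack has shadow price 0 → pick-and-place, solder.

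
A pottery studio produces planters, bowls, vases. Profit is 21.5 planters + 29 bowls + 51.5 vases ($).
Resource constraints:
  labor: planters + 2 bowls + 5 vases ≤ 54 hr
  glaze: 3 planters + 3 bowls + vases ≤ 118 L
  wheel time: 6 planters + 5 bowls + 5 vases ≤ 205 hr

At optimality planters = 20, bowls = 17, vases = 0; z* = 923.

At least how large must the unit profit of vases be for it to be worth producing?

Check each constraint at x*: labor 54/54 (tight); glaze 111/118 (slack 7); wheel time 205/205 (tight).
Slack constraints have shadow price 0 (complementary slackness).
The binding rows give the dual system: 1·y_labor + 6·y_wheel time = 21.5 and 2·y_labor + 5·y_wheel time = 29.
Solving: y_labor = 9.5, y_wheel time = 2.
vases enters the basis when its profit ≥ yᵀa₃ = 9.5·5 + 2·5 = 57.5.

57.5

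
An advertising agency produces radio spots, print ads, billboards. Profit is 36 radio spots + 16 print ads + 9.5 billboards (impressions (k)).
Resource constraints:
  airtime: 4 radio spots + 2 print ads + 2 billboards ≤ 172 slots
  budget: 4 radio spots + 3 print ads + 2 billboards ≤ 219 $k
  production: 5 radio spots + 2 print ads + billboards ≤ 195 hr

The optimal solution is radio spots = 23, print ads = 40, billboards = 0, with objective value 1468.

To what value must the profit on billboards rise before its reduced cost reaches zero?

12

Check each constraint at x*: airtime 172/172 (tight); budget 212/219 (slack 7); production 195/195 (tight).
Slack constraints have shadow price 0 (complementary slackness).
From A_Bᵀ y = c: 4·y_airtime + 5·y_production = 36; 2·y_airtime + 2·y_production = 16.
This yields shadow prices y_airtime = 4, y_production = 4.
billboards enters the basis when its profit ≥ yᵀa₃ = 4·2 + 4·1 = 12.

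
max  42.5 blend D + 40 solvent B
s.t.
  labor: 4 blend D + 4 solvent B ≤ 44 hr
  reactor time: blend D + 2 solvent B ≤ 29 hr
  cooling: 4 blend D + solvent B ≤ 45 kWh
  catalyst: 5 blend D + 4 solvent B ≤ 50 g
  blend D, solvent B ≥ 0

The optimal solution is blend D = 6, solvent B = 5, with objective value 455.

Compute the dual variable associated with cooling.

At the optimum: labor uses 44 of 44 (binding); reactor time uses 16 of 29 (slack = 13); cooling uses 29 of 45 (slack = 16); catalyst uses 50 of 50 (binding).
Slack constraints have shadow price 0 (complementary slackness).
Dual feasibility on the basic columns requires 4·y_labor + 5·y_catalyst = 42.5, 4·y_labor + 4·y_catalyst = 40.
Solving: y_labor = 7.5, y_catalyst = 2.5.
Shadow price of cooling = 0.

0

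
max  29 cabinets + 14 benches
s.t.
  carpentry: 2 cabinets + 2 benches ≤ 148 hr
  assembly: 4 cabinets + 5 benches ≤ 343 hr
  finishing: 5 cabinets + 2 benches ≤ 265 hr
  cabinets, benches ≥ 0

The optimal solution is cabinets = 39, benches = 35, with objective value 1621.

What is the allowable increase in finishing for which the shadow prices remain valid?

105

Binding constraints: carpentry, finishing. The basis is B = [[2,2],[5,2]] with det -6.
Per unit increase in finishing, x* moves by d = (0.3333, -0.3333).
The basis stays optimal until benches reaches 0; allowable increase = 105 hr.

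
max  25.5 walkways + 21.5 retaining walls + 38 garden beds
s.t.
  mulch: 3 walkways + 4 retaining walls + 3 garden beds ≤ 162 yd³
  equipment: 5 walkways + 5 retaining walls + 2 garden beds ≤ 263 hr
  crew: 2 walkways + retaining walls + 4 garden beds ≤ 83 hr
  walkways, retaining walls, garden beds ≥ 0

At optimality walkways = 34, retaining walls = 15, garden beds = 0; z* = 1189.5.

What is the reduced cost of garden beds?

At the optimum: mulch uses 162 of 162 (binding); equipment uses 245 of 263 (slack = 18); crew uses 83 of 83 (binding).
Since equipment is not tight, its dual is 0.
From A_Bᵀ y = c: 3·y_mulch + 2·y_crew = 25.5; 4·y_mulch + 1·y_crew = 21.5.
This yields shadow prices y_mulch = 3.5, y_crew = 7.5.
Reduced cost of garden beds: c₃ − yᵀa₃ = 38 − (3.5·3 + 7.5·4) = 38 − 40.5 = -2.5.

-2.5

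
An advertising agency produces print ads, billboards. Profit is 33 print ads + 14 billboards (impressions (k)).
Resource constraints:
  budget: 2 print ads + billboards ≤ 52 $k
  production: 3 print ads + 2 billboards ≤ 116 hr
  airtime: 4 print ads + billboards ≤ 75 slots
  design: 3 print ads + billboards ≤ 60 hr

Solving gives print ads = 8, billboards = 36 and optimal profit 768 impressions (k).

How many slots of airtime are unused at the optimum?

airtime used = 4·8 + 1·36 = 68; slack = 75 − 68 = 7.

7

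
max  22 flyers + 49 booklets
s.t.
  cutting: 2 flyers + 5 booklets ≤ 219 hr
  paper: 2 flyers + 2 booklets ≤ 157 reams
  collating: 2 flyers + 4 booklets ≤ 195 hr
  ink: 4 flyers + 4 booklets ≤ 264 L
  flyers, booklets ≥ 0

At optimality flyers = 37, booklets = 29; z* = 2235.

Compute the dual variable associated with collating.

Check each constraint at x*: cutting 219/219 (tight); paper 132/157 (slack 25); collating 190/195 (slack 5); ink 264/264 (tight).
By complementary slackness, y = 0 for the non-binding constraints.
From A_Bᵀ y = c: 2·y_cutting + 4·y_ink = 22; 5·y_cutting + 4·y_ink = 49.
→ y_cutting = 9 and y_ink = 1.
Shadow price of collating = 0.

0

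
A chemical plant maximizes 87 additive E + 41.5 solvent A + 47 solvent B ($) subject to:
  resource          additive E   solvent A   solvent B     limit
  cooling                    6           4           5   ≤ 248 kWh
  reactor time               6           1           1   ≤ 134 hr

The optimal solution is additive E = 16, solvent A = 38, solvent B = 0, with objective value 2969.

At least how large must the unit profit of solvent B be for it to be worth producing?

Both cooling and reactor time are binding at x*.
From A_Bᵀ y = c: 6·y_cooling + 6·y_reactor time = 87; 4·y_cooling + 1·y_reactor time = 41.5.
→ y_cooling = 9 and y_reactor time = 5.5.
solvent B enters the basis when its profit ≥ yᵀa₃ = 9·5 + 5.5·1 = 50.5.

50.5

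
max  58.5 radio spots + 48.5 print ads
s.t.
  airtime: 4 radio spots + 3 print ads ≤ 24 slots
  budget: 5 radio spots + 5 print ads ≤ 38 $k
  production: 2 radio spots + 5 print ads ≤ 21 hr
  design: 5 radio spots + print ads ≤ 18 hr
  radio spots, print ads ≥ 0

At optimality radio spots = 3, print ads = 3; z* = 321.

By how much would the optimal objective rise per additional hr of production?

Check each constraint at x*: airtime 21/24 (slack 3); budget 30/38 (slack 8); production 21/21 (tight); design 18/18 (tight).
Slack constraints have shadow price 0 (complementary slackness).
Dual feasibility on the basic columns requires 2·y_production + 5·y_design = 58.5, 5·y_production + 1·y_design = 48.5.
This yields shadow prices y_production = 8, y_design = 8.5.
Shadow price of production = 8.

8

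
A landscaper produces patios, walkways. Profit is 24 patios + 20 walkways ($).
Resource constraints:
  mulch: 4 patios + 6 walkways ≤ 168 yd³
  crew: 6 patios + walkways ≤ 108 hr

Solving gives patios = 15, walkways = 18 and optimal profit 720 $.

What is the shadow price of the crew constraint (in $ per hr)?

Both mulch and crew are binding at x*.
The binding rows give the dual system: 4·y_mulch + 6·y_crew = 24 and 6·y_mulch + 1·y_crew = 20.
This yields shadow prices y_mulch = 3, y_crew = 2.
Shadow price of crew = 2.

2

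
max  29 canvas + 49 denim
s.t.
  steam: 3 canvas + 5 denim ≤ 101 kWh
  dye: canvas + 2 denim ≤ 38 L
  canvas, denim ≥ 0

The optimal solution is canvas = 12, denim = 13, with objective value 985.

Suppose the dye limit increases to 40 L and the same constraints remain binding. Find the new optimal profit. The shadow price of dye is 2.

Δb = 2, so new z* = 985 + (2)·(2) = 985 + 4 = 989.

989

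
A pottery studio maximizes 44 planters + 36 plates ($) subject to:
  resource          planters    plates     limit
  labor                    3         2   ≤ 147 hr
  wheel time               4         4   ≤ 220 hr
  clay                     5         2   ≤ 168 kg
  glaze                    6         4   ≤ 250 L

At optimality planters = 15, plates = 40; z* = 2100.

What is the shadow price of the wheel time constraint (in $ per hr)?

Binding: wheel time and glaze. Non-binding: labor (22 unused), clay (13 unused).
By complementary slackness, y = 0 for the non-binding constraints.
The binding rows give the dual system: 4·y_wheel time + 6·y_glaze = 44 and 4·y_wheel time + 4·y_glaze = 36.
Solving: y_wheel time = 5, y_glaze = 4.
Shadow price of wheel time = 5.

5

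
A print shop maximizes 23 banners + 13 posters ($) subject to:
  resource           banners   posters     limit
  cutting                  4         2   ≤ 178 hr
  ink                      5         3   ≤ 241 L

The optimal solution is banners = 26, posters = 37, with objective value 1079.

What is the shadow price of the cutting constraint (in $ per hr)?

2

Check each constraint at x*: cutting 178/178 (tight); ink 241/241 (tight).
The binding rows give the dual system: 4·y_cutting + 5·y_ink = 23 and 2·y_cutting + 3·y_ink = 13.
→ y_cutting = 2 and y_ink = 3.
Shadow price of cutting = 2.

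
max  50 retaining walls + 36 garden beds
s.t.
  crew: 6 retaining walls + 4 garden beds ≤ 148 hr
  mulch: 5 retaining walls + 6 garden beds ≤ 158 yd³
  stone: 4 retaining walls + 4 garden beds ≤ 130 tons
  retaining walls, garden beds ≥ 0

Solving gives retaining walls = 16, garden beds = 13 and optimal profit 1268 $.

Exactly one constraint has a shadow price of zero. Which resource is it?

stone

crew: 148/148 (binding)
mulch: 158/158 (binding)
stone: 116/130 (slack 14)
By complementary slackness, a constraint with positive slack has shadow price 0 → stone.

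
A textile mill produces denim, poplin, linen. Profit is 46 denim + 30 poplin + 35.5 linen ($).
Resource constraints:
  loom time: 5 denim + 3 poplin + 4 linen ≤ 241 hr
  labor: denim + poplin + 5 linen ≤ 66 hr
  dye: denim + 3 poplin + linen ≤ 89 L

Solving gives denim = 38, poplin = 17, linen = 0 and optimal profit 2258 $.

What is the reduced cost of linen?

-1.5

At the optimum: loom time uses 241 of 241 (binding); labor uses 55 of 66 (slack = 11); dye uses 89 of 89 (binding).
Since labor is not tight, its dual is 0.
Dual feasibility on the basic columns requires 5·y_loom time + 1·y_dye = 46, 3·y_loom time + 3·y_dye = 30.
Solving: y_loom time = 9, y_dye = 1.
Reduced cost of linen: c₃ − yᵀa₃ = 35.5 − (9·4 + 1·1) = 35.5 − 37 = -1.5.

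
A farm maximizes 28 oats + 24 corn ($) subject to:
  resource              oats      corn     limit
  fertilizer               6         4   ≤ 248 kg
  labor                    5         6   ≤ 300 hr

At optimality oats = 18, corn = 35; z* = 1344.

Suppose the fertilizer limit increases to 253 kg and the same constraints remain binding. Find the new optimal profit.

1359

At the optimum: fertilizer uses 248 of 248 (binding); labor uses 300 of 300 (binding).
Dual feasibility on the basic columns requires 6·y_fertilizer + 5·y_labor = 28, 4·y_fertilizer + 6·y_labor = 24.
→ y_fertilizer = 3 and y_labor = 2.
Δz = y_fertilizer·Δb = 3 × (5) = 15, so new z* = 1344 + 15 = 1359.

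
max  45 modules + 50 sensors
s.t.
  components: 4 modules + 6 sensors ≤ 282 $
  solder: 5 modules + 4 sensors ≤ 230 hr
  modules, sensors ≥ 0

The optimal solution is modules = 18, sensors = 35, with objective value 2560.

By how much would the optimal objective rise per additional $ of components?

Check each constraint at x*: components 282/282 (tight); solder 230/230 (tight).
Dual feasibility on the basic columns requires 4·y_components + 5·y_solder = 45, 6·y_components + 4·y_solder = 50.
Solving: y_components = 5, y_solder = 5.
Shadow price of components = 5.

5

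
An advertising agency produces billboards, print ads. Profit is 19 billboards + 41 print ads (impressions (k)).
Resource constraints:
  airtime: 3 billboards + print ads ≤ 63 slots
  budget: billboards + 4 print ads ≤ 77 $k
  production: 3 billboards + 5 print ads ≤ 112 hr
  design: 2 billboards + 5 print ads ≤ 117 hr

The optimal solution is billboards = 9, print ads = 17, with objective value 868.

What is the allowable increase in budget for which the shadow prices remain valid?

Binding constraints: budget, production. The basis is B = [[1,4],[3,5]] with det -7.
Per unit increase in budget, x* moves by d = (-0.7143, 0.4286).
The basis stays optimal until billboards reaches 0; allowable increase = 12.6 $k.

12.6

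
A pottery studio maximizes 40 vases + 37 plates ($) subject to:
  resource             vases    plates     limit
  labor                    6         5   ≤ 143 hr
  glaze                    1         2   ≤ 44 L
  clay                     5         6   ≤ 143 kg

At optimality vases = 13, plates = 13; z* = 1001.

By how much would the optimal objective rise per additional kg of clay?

At the optimum: labor uses 143 of 143 (binding); glaze uses 39 of 44 (slack = 5); clay uses 143 of 143 (binding).
Slack constraints have shadow price 0 (complementary slackness).
From A_Bᵀ y = c: 6·y_labor + 5·y_clay = 40; 5·y_labor + 6·y_clay = 37.
Solving: y_labor = 5, y_clay = 2.
Shadow price of clay = 2.

2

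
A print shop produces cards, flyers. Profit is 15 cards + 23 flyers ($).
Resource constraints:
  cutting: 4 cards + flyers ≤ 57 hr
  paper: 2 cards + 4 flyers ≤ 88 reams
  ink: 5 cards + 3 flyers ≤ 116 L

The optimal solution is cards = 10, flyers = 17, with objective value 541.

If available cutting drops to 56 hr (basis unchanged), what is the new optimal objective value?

At the optimum: cutting uses 57 of 57 (binding); paper uses 88 of 88 (binding); ink uses 101 of 116 (slack = 15).
By complementary slackness, y = 0 for the non-binding constraint.
From A_Bᵀ y = c: 4·y_cutting + 2·y_paper = 15; 1·y_cutting + 4·y_paper = 23.
→ y_cutting = 1 and y_paper = 5.5.
Δz = y_cutting·Δb = 1 × (-1) = -1, so new z* = 541 − 1 = 540.

540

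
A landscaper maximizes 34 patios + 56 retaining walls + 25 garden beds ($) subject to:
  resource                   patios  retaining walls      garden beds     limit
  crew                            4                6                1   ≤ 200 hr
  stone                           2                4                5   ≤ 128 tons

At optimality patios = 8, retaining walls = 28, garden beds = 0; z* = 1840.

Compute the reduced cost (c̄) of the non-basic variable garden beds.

At the optimum: crew uses 200 of 200 (binding); stone uses 128 of 128 (binding).
Dual feasibility on the basic columns requires 4·y_crew + 2·y_stone = 34, 6·y_crew + 4·y_stone = 56.
This yields shadow prices y_crew = 6, y_stone = 5.
Reduced cost of garden beds: c₃ − yᵀa₃ = 25 − (6·1 + 5·5) = 25 − 31 = -6.

-6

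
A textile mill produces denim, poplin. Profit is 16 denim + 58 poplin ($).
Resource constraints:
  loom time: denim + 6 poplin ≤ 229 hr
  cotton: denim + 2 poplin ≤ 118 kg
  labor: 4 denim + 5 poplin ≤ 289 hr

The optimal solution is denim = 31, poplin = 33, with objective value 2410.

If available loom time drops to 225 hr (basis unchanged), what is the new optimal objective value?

2378

Binding: loom time and labor. Non-binding: cotton (21 unused).
Slack constraints have shadow price 0 (complementary slackness).
Dual feasibility on the basic columns requires 1·y_loom time + 4·y_labor = 16, 6·y_loom time + 5·y_labor = 58.
Solving: y_loom time = 8, y_labor = 2.
Δz = y_loom time·Δb = 8 × (-4) = -32, so new z* = 2410 − 32 = 2378.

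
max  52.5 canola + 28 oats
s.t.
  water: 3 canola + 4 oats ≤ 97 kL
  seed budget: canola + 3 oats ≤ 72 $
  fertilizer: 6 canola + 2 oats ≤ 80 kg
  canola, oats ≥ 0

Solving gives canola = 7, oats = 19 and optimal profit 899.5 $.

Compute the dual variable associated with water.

Binding: water and fertilizer. Non-binding: seed budget (8 unused).
Slack constraints have shadow price 0 (complementary slackness).
The binding rows give the dual system: 3·y_water + 6·y_fertilizer = 52.5 and 4·y_water + 2·y_fertilizer = 28.
→ y_water = 3.5 and y_fertilizer = 7.
Shadow price of water = 3.5.

3.5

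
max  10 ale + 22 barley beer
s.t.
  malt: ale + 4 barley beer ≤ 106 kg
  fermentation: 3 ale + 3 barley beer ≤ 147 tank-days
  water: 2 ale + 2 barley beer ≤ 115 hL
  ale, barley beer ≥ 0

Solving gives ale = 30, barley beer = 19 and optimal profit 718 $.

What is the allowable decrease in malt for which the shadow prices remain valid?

Binding constraints: malt, fermentation. The basis is B = [[1,4],[3,3]] with det -9.
Per unit decrease in malt, x* moves by d = (0.3333, -0.3333).
The basis stays optimal until barley beer reaches 0; allowable decrease = 57 kg.

57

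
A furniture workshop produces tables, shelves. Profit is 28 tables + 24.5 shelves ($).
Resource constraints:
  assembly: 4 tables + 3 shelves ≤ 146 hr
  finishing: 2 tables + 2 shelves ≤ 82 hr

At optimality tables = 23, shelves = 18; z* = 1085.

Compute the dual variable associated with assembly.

At the optimum: assembly uses 146 of 146 (binding); finishing uses 82 of 82 (binding).
The binding rows give the dual system: 4·y_assembly + 2·y_finishing = 28 and 3·y_assembly + 2·y_finishing = 24.5.
Solving: y_assembly = 3.5, y_finishing = 7.
Shadow price of assembly = 3.5.

3.5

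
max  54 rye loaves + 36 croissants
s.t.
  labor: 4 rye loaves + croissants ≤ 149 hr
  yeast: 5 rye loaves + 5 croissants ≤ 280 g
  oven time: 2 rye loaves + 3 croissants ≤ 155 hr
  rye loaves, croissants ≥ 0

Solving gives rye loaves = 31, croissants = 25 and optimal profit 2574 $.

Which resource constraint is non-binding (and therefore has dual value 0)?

labor: 149/149 (binding)
yeast: 280/280 (binding)
oven time: 137/155 (slack 18)
By complementary slackness, a constraint with positive slack has shadow price 0 → oven time.

oven time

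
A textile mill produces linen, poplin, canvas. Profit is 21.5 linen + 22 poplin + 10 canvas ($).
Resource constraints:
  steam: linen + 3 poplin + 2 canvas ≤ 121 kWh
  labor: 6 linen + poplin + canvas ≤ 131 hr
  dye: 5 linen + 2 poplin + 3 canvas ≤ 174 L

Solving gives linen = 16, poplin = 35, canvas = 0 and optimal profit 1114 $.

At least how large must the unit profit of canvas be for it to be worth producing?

15.5

At the optimum: steam uses 121 of 121 (binding); labor uses 131 of 131 (binding); dye uses 150 of 174 (slack = 24).
Slack constraints have shadow price 0 (complementary slackness).
The binding rows give the dual system: 1·y_steam + 6·y_labor = 21.5 and 3·y_steam + 1·y_labor = 22.
Solving: y_steam = 6.5, y_labor = 2.5.
canvas enters the basis when its profit ≥ yᵀa₃ = 6.5·2 + 2.5·1 = 15.5.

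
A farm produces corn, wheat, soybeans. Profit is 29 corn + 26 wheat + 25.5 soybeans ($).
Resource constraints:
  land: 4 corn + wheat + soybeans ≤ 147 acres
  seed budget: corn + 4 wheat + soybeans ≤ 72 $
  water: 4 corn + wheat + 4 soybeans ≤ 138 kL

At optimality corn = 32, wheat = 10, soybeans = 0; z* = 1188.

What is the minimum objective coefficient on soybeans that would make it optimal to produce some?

At the optimum: land uses 138 of 147 (slack = 9); seed budget uses 72 of 72 (binding); water uses 138 of 138 (binding).
Slack constraints have shadow price 0 (complementary slackness).
Dual feasibility on the basic columns requires 1·y_seed budget + 4·y_water = 29, 4·y_seed budget + 1·y_water = 26.
Solving: y_seed budget = 5, y_water = 6.
soybeans enters the basis when its profit ≥ yᵀa₃ = 5·1 + 6·4 = 29.

29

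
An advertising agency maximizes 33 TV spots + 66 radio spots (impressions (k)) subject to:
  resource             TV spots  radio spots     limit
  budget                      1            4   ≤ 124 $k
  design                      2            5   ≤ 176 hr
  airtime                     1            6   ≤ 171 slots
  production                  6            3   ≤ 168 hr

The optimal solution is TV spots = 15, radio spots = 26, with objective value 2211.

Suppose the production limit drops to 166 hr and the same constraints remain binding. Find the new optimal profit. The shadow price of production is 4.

2203

Δb = -2, so new z* = 2211 + (4)·(-2) = 2211 − 8 = 2203.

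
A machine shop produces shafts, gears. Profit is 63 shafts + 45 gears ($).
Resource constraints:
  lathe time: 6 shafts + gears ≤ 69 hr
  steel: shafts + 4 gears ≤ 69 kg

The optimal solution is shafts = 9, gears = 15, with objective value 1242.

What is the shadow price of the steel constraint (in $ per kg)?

At the optimum: lathe time uses 69 of 69 (binding); steel uses 69 of 69 (binding).
Dual feasibility on the basic columns requires 6·y_lathe time + 1·y_steel = 63, 1·y_lathe time + 4·y_steel = 45.
→ y_lathe time = 9 and y_steel = 9.
Shadow price of steel = 9.

9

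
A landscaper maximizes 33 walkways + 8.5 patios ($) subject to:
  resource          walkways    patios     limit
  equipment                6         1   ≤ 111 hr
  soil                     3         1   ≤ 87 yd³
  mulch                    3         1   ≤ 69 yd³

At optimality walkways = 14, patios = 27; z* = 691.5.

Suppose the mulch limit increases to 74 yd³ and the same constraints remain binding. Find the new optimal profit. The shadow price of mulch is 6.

Δb = 5, so new z* = 691.5 + (6)·(5) = 691.5 + 30 = 721.5.

721.5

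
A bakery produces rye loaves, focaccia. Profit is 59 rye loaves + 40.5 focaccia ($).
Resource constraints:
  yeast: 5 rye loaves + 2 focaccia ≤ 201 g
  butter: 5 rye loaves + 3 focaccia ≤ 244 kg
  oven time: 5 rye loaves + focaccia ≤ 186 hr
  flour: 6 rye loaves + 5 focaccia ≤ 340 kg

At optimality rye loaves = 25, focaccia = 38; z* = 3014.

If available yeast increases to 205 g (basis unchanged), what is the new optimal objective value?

Binding: yeast and flour. Non-binding: butter (5 unused), oven time (23 unused).
Slack constraints have shadow price 0 (complementary slackness).
The binding rows give the dual system: 5·y_yeast + 6·y_flour = 59 and 2·y_yeast + 5·y_flour = 40.5.
This yields shadow prices y_yeast = 4, y_flour = 6.5.
Δz = y_yeast·Δb = 4 × (4) = 16, so new z* = 3014 + 16 = 3030.

3030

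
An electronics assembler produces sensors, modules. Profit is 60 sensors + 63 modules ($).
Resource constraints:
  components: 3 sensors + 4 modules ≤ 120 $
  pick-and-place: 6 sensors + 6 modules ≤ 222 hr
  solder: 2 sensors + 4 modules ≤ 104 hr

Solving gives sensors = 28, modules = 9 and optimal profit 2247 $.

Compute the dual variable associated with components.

3

Binding: components and pick-and-place. Non-binding: solder (12 unused).
By complementary slackness, y = 0 for the non-binding constraint.
The binding rows give the dual system: 3·y_components + 6·y_pick-and-place = 60 and 4·y_components + 6·y_pick-and-place = 63.
Solving: y_components = 3, y_pick-and-place = 8.5.
Shadow price of components = 3.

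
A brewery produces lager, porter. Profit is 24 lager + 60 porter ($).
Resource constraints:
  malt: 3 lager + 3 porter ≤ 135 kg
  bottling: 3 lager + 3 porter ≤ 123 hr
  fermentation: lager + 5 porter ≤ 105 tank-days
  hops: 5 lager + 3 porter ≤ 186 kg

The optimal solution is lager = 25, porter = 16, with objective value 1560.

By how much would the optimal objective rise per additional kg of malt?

0

At the optimum: malt uses 123 of 135 (slack = 12); bottling uses 123 of 123 (binding); fermentation uses 105 of 105 (binding); hops uses 173 of 186 (slack = 13).
Since malt, hops are not tight, their duals are 0.
Dual feasibility on the basic columns requires 3·y_bottling + 1·y_fermentation = 24, 3·y_bottling + 5·y_fermentation = 60.
Solving: y_bottling = 5, y_fermentation = 9.
Shadow price of malt = 0.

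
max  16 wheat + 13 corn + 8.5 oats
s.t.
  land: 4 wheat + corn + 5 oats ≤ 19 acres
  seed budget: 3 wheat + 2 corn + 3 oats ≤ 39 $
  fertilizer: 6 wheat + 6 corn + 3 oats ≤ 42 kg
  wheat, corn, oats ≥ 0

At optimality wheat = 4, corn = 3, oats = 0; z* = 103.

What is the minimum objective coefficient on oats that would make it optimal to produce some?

At the optimum: land uses 19 of 19 (binding); seed budget uses 18 of 39 (slack = 21); fertilizer uses 42 of 42 (binding).
Slack constraints have shadow price 0 (complementary slackness).
The binding rows give the dual system: 4·y_land + 6·y_fertilizer = 16 and 1·y_land + 6·y_fertilizer = 13.
Solving: y_land = 1, y_fertilizer = 2.
oats enters the basis when its profit ≥ yᵀa₃ = 1·5 + 2·3 = 11.

11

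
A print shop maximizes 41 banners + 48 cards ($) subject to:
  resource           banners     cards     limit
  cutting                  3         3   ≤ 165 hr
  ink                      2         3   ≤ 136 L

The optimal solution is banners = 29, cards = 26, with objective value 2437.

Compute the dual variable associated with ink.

7

At the optimum: cutting uses 165 of 165 (binding); ink uses 136 of 136 (binding).
The binding rows give the dual system: 3·y_cutting + 2·y_ink = 41 and 3·y_cutting + 3·y_ink = 48.
Solving: y_cutting = 9, y_ink = 7.
Shadow price of ink = 7.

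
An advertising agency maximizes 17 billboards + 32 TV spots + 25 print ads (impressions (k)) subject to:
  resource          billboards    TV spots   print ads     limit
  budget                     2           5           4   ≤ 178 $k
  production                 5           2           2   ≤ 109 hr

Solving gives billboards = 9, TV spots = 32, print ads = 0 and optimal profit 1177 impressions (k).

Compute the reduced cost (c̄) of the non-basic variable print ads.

At the optimum: budget uses 178 of 178 (binding); production uses 109 of 109 (binding).
Dual feasibility on the basic columns requires 2·y_budget + 5·y_production = 17, 5·y_budget + 2·y_production = 32.
→ y_budget = 6 and y_production = 1.
Reduced cost of print ads: c₃ − yᵀa₃ = 25 − (6·4 + 1·2) = 25 − 26 = -1.

-1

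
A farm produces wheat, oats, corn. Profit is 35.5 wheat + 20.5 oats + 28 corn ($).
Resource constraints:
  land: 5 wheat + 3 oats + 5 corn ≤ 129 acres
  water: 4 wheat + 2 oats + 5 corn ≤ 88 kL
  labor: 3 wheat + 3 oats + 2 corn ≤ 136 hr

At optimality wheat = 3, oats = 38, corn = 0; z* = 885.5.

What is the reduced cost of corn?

-9.5

Binding: land and water. Non-binding: labor (13 unused).
By complementary slackness, y = 0 for the non-binding constraint.
From A_Bᵀ y = c: 5·y_land + 4·y_water = 35.5; 3·y_land + 2·y_water = 20.5.
Solving: y_land = 5.5, y_water = 2.
Reduced cost of corn: c₃ − yᵀa₃ = 28 − (5.5·5 + 2·5) = 28 − 37.5 = -9.5.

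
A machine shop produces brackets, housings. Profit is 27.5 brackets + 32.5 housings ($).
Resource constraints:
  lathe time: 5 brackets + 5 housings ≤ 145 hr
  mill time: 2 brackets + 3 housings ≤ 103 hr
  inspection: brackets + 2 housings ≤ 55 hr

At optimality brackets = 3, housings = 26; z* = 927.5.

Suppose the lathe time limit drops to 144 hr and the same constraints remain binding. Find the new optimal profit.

923

At the optimum: lathe time uses 145 of 145 (binding); mill time uses 84 of 103 (slack = 19); inspection uses 55 of 55 (binding).
Since mill time is not tight, its dual is 0.
From A_Bᵀ y = c: 5·y_lathe time + 1·y_inspection = 27.5; 5·y_lathe time + 2·y_inspection = 32.5.
Solving: y_lathe time = 4.5, y_inspection = 5.
Δz = y_lathe time·Δb = 4.5 × (-1) = -4.5, so new z* = 927.5 − 4.5 = 923.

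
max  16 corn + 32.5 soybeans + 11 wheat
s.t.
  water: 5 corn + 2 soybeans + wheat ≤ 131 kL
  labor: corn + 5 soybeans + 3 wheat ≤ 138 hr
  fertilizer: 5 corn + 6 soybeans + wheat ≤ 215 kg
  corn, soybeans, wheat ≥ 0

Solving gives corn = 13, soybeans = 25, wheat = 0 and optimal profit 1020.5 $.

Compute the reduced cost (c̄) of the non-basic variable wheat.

Binding: labor and fertilizer. Non-binding: water (16 unused).
Since water is not tight, its dual is 0.
Dual feasibility on the basic columns requires 1·y_labor + 5·y_fertilizer = 16, 5·y_labor + 6·y_fertilizer = 32.5.
Solving: y_labor = 3.5, y_fertilizer = 2.5.
Reduced cost of wheat: c₃ − yᵀa₃ = 11 − (3.5·3 + 2.5·1) = 11 − 13 = -2.

-2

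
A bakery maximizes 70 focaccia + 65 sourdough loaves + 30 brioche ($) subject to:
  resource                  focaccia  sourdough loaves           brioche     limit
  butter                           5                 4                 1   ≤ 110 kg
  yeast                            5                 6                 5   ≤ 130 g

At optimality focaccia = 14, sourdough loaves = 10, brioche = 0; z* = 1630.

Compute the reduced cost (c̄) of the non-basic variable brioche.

-2

Both butter and yeast are binding at x*.
The binding rows give the dual system: 5·y_butter + 5·y_yeast = 70 and 4·y_butter + 6·y_yeast = 65.
Solving: y_butter = 9.5, y_yeast = 4.5.
Reduced cost of brioche: c₃ − yᵀa₃ = 30 − (9.5·1 + 4.5·5) = 30 − 32 = -2.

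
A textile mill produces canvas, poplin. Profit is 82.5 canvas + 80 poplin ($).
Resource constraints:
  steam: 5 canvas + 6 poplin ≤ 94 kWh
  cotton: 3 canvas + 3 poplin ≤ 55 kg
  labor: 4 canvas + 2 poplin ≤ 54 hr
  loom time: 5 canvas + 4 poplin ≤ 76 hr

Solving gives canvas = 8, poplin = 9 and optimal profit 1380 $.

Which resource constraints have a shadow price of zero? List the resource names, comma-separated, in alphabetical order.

cotton, labor

steam: 94/94 (binding)
cotton: 51/55 (slack 4)
labor: 50/54 (slack 4)
loom time: 76/76 (binding)
By complementary slackness, a constraint with positive slack has shadow price 0 → cotton, labor.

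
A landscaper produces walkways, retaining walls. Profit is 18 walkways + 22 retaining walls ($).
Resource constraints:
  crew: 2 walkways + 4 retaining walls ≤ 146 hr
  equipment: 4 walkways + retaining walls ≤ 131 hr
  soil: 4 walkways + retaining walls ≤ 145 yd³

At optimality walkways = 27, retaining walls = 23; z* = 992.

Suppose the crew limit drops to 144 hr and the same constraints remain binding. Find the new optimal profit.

982

At the optimum: crew uses 146 of 146 (binding); equipment uses 131 of 131 (binding); soil uses 131 of 145 (slack = 14).
Slack constraints have shadow price 0 (complementary slackness).
Dual feasibility on the basic columns requires 2·y_crew + 4·y_equipment = 18, 4·y_crew + 1·y_equipment = 22.
→ y_crew = 5 and y_equipment = 2.
Δz = y_crew·Δb = 5 × (-2) = -10, so new z* = 992 − 10 = 982.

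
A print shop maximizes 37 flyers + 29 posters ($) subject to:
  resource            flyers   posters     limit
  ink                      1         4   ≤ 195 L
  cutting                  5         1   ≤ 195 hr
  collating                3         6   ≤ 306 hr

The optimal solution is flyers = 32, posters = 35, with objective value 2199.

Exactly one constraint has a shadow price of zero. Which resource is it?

ink

ink: 172/195 (slack 23)
cutting: 195/195 (binding)
collating: 306/306 (binding)
By complementary slackness, a constraint with positive slack has shadow price 0 → ink.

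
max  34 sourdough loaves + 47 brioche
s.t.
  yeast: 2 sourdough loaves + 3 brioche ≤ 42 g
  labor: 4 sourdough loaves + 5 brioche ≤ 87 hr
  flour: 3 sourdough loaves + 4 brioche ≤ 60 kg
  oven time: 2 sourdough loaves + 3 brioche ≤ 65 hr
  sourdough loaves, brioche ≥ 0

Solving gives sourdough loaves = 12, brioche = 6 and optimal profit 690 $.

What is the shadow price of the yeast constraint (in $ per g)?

Check each constraint at x*: yeast 42/42 (tight); labor 78/87 (slack 9); flour 60/60 (tight); oven time 42/65 (slack 23).
By complementary slackness, y = 0 for the non-binding constraints.
From A_Bᵀ y = c: 2·y_yeast + 3·y_flour = 34; 3·y_yeast + 4·y_flour = 47.
→ y_yeast = 5 and y_flour = 8.
Shadow price of yeast = 5.

5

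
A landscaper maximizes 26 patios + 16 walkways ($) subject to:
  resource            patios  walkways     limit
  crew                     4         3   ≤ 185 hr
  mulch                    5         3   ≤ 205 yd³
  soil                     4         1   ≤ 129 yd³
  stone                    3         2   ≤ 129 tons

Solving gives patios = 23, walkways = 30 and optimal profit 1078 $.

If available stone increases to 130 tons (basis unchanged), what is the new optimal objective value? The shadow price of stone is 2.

1080

Δb = 1, so new z* = 1078 + (2)·(1) = 1078 + 2 = 1080.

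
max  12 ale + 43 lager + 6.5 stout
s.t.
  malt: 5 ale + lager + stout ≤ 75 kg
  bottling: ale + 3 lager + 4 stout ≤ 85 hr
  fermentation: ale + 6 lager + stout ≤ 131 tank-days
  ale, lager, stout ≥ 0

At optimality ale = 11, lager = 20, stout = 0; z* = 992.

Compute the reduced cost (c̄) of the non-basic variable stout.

-1.5

Binding: malt and fermentation. Non-binding: bottling (14 unused).
Slack constraints have shadow price 0 (complementary slackness).
The binding rows give the dual system: 5·y_malt + 1·y_fermentation = 12 and 1·y_malt + 6·y_fermentation = 43.
This yields shadow prices y_malt = 1, y_fermentation = 7.
Reduced cost of stout: c₃ − yᵀa₃ = 6.5 − (1·1 + 7·1) = 6.5 − 8 = -1.5.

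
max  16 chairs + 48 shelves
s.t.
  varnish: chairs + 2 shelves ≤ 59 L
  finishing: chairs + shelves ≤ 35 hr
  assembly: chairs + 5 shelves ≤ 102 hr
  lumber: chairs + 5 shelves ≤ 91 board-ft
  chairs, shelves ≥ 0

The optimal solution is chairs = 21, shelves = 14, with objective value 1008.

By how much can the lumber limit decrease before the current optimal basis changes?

56

Binding constraints: finishing, lumber. The basis is B = [[1,1],[1,5]] with det 4.
Per unit decrease in lumber, x* moves by d = (0.25, -0.25).
The basis stays optimal until shelves reaches 0; allowable decrease = 56 board-ft.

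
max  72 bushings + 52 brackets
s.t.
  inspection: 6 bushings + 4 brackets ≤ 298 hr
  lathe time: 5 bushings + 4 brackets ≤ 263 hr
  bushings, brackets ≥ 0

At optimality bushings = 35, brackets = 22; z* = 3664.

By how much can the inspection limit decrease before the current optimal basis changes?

Binding constraints: inspection, lathe time. The basis is B = [[6,4],[5,4]] with det 4.
Per unit decrease in inspection, x* moves by d = (-1, 1.25).
The basis stays optimal until bushings reaches 0; allowable decrease = 35 hr.

35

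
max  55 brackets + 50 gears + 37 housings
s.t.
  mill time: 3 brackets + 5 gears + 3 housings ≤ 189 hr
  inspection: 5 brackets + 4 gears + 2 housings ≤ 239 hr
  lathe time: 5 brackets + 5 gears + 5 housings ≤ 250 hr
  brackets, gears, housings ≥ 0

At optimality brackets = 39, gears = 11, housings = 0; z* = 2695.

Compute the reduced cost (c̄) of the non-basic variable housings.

Binding: inspection and lathe time. Non-binding: mill time (17 unused).
Slack constraints have shadow price 0 (complementary slackness).
Dual feasibility on the basic columns requires 5·y_inspection + 5·y_lathe time = 55, 4·y_inspection + 5·y_lathe time = 50.
Solving: y_inspection = 5, y_lathe time = 6.
Reduced cost of housings: c₃ − yᵀa₃ = 37 − (5·2 + 6·5) = 37 − 40 = -3.

-3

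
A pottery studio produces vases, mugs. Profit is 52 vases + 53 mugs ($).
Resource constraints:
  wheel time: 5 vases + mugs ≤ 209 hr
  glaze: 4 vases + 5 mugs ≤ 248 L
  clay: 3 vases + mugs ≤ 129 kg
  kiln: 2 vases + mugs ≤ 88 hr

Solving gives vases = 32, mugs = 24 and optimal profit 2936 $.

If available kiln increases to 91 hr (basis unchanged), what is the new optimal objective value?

At the optimum: wheel time uses 184 of 209 (slack = 25); glaze uses 248 of 248 (binding); clay uses 120 of 129 (slack = 9); kiln uses 88 of 88 (binding).
Since wheel time, clay are not tight, their duals are 0.
Dual feasibility on the basic columns requires 4·y_glaze + 2·y_kiln = 52, 5·y_glaze + 1·y_kiln = 53.
→ y_glaze = 9 and y_kiln = 8.
Δz = y_kiln·Δb = 8 × (3) = 24, so new z* = 2936 + 24 = 2960.

2960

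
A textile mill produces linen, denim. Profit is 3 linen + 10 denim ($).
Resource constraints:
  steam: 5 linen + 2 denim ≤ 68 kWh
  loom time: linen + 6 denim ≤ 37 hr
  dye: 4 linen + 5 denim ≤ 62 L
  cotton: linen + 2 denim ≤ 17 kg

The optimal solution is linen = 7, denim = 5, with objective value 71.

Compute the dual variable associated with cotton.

Check each constraint at x*: steam 45/68 (slack 23); loom time 37/37 (tight); dye 53/62 (slack 9); cotton 17/17 (tight).
Slack constraints have shadow price 0 (complementary slackness).
From A_Bᵀ y = c: 1·y_loom time + 1·y_cotton = 3; 6·y_loom time + 2·y_cotton = 10.
→ y_loom time = 1 and y_cotton = 2.
Shadow price of cotton = 2.

2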